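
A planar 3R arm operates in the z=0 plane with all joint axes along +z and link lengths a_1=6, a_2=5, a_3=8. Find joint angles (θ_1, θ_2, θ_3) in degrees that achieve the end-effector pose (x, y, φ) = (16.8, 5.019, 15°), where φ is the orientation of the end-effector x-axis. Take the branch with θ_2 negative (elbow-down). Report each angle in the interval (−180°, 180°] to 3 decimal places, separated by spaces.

wrist centre = target − a_3·(cos φ, sin φ) = (9.0726, 2.9484)
cos θ_2 = (91.0053−6²−5²)/(2·6·5) = 0.5001; θ_2 = -59.9942° (elbow-down)
β = atan2(2.9484,9.0726) = 18.0033°; ψ = atan2(-4.3299,8.5004) = -26.9929°
θ_1 = β − ψ = 44.9963°
θ_3 = φ − θ_1 − θ_2 = 29.9979° (wrapped to (-180°,180°])

44.996 -59.994 29.998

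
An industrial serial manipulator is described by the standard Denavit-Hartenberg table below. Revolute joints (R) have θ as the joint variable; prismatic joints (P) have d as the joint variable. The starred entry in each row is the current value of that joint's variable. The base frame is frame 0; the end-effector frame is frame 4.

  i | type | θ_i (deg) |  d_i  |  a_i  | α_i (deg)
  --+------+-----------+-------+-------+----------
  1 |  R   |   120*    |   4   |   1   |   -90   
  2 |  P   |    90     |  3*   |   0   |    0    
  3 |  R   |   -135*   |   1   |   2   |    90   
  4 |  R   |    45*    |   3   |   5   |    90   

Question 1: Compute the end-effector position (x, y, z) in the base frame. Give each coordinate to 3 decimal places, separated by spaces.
-7.922 -1.349 10.036

after link 1: o_1 = (-0.5000, 0.8660, 4.0000)
after link 2: o_2 = (-3.0981, -0.6340, 4.0000)
after link 3: o_3 = (-4.6712, 0.0908, 5.4142)
after link 4: o_4 = (-7.9224, -1.3491, 10.0355)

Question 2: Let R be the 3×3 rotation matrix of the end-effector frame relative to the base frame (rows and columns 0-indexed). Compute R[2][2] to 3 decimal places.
0.500

End-effector z-axis (col 2 of R) = (0.3624,0.7866,0.5000)
R[2][2] = 0.5000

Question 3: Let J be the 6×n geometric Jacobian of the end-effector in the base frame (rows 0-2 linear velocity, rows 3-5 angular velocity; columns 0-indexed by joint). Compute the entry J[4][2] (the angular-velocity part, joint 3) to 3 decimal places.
axis z_2 = (-0.8660,-0.5000,0.0000); lever o_n−o_2 = (-4.8243,-0.7151,6.0355)
cross product → J_v[:, 2] = (-3.0178,5.2269,-1.7929)
J_ω[:, 2] = z_2
entry J[4][2] = -0.5000

-0.500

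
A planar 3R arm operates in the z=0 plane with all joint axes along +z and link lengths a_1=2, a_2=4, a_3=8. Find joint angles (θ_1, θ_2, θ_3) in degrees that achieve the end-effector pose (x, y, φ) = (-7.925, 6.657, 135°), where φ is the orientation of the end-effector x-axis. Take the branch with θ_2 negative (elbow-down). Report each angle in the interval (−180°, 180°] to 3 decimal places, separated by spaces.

-77.602 -149.992 2.593

wrist centre = target − a_3·(cos φ, sin φ) = (-2.2681, 1.0001)
cos θ_2 = (6.1448−2²−4²)/(2·2·4) = -0.8660; θ_2 = -149.9915° (elbow-down)
β = atan2(1.0001,-2.2681) = 156.2048°; ψ = atan2(-2.0005,-1.4638) = -126.1935°
θ_1 = β − ψ = 282.3983°
θ_3 = φ − θ_1 − θ_2 = 2.5932° (wrapped to (-180°,180°])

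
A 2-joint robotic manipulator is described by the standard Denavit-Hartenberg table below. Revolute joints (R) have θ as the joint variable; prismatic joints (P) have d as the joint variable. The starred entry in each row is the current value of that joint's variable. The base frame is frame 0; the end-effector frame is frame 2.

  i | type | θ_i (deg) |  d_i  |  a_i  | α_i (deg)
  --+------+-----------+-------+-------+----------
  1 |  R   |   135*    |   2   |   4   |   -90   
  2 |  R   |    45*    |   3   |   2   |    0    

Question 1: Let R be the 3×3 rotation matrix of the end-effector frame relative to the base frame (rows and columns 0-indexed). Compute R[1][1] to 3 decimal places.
-0.500

End-effector y-axis (col 1 of R) = (0.5000,-0.5000,-0.7071)
R[1][1] = -0.5000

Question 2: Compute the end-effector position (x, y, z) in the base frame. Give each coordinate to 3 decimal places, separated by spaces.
after link 1: o_1 = (-2.8284, 2.8284, 2.0000)
after link 2: o_2 = (-5.9497, 1.7071, 0.5858)

-5.950 1.707 0.586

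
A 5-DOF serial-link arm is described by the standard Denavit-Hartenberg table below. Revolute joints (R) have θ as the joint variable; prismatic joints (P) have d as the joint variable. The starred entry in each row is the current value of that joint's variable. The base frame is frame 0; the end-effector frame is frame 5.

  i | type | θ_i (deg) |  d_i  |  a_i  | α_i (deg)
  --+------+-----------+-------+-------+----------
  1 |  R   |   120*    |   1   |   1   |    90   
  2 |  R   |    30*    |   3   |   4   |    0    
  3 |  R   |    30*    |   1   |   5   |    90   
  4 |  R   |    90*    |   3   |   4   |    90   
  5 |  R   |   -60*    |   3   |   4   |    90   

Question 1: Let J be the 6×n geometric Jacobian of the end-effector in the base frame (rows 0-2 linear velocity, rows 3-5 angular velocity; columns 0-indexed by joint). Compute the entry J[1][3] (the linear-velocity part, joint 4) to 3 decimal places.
-1.098

axis z_3 = (-0.4330,0.7500,-0.5000); lever o_n−o_3 = (4.6471,3.9510,2.8301)
cross product → J_v[:, 3] = (4.0981,-1.0981,-5.1962)
J_ω[:, 3] = z_3
entry J[1][3] = -1.0981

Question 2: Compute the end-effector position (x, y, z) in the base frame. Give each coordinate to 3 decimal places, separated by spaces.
4.629 11.982 10.160

after link 1: o_1 = (-0.5000, 0.8660, 1.0000)
after link 2: o_2 = (0.3660, 5.3660, 3.0000)
after link 3: o_3 = (-0.0179, 8.0311, 7.3301)
after link 4: o_4 = (2.1471, 12.2811, 5.8301)
after link 5: o_5 = (4.6292, 11.9821, 10.1603)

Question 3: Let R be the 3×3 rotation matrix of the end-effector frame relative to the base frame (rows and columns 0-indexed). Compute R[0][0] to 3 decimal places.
End-effector x-axis (col 0 of R) = (0.8080,-0.3995,0.4330)
R[0][0] = 0.8080

0.808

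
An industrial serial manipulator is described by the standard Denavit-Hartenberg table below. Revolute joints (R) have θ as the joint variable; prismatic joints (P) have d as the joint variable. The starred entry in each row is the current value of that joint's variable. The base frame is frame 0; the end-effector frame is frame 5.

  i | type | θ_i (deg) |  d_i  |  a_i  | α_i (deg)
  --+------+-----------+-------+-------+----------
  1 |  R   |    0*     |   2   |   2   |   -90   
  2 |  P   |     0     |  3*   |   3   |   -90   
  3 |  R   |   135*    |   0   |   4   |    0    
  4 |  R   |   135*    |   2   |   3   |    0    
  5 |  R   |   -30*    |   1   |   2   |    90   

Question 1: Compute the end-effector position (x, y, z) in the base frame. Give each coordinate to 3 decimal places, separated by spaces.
1.172 4.904 -1.000

after link 1: o_1 = (2.0000, 0.0000, 2.0000)
after link 2: o_2 = (5.0000, 3.0000, 2.0000)
after link 3: o_3 = (2.1716, 0.1716, 2.0000)
after link 4: o_4 = (2.1716, 3.1716, -0.0000)
after link 5: o_5 = (1.1716, 4.9036, -1.0000)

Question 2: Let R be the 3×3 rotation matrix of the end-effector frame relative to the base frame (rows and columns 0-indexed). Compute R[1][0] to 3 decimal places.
0.866

End-effector x-axis (col 0 of R) = (-0.5000,0.8660,0.0000)
R[1][0] = 0.8660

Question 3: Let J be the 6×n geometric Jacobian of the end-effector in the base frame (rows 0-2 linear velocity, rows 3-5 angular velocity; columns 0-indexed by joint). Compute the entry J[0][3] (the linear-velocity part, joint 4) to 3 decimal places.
4.732

axis z_3 = (0.0000,0.0000,-1.0000); lever o_n−o_3 = (-1.0000,4.7321,-3.0000)
cross product → J_v[:, 3] = (4.7321,1.0000,0.0000)
J_ω[:, 3] = z_3
entry J[0][3] = 4.7321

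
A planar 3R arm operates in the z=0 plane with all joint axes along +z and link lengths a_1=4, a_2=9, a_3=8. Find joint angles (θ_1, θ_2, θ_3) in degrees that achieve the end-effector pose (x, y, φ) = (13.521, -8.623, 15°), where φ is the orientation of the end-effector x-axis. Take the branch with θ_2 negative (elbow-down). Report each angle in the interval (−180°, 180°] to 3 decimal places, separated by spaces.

-30.005 -44.993 89.998

wrist centre = target − a_3·(cos φ, sin φ) = (5.7936, -10.6936)
cos θ_2 = (147.9178−4²−9²)/(2·4·9) = 0.7072; θ_2 = -44.9931° (elbow-down)
β = atan2(-10.6936,5.7936) = -61.5519°; ψ = atan2(-6.3632,10.3647) = -31.5469°
θ_1 = β − ψ = -30.0049°
θ_3 = φ − θ_1 − θ_2 = 89.9981° (wrapped to (-180°,180°])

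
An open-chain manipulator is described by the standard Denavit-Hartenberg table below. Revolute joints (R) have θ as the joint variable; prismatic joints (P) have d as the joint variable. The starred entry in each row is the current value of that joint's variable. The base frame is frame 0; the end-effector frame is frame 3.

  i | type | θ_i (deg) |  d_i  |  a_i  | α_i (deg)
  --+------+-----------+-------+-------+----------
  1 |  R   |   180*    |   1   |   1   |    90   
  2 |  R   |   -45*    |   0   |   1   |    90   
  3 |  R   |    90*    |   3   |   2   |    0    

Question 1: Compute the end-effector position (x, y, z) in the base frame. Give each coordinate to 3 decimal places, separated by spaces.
after link 1: o_1 = (-1.0000, 0.0000, 1.0000)
after link 2: o_2 = (-1.7071, 0.0000, 0.2929)
after link 3: o_3 = (0.4142, 2.0000, -1.8284)

0.414 2.000 -1.828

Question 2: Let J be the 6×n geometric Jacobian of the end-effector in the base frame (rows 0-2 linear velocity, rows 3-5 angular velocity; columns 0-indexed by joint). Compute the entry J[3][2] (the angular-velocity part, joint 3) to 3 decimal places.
0.707

axis z_2 = (0.7071,0.0000,-0.7071); lever o_n−o_2 = (2.1213,2.0000,-2.1213)
cross product → J_v[:, 2] = (1.4142,0.0000,1.4142)
J_ω[:, 2] = z_2
entry J[3][2] = 0.7071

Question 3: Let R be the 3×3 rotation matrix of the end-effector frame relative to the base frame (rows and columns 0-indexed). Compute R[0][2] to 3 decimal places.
End-effector z-axis (col 2 of R) = (0.7071,0.0000,-0.7071)
R[0][2] = 0.7071

0.707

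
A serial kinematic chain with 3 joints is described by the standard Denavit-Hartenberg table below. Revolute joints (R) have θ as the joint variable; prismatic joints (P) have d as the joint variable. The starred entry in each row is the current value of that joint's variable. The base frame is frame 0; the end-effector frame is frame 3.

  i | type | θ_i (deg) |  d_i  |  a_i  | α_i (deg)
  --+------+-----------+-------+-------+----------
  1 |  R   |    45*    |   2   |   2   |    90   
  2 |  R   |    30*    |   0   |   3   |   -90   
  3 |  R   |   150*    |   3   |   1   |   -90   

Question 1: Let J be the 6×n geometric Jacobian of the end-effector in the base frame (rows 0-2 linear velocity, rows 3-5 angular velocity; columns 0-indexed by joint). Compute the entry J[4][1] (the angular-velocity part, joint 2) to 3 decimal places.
-0.707

axis z_1 = (0.7071,-0.7071,0.0000); lever o_n−o_1 = (-0.1074,0.5997,3.6651)
cross product → J_v[:, 1] = (-2.5916,-2.5916,0.3481)
J_ω[:, 1] = z_1
entry J[4][1] = -0.7071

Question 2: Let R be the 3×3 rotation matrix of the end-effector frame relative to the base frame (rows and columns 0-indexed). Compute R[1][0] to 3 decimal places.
-0.177

End-effector x-axis (col 0 of R) = (-0.8839,-0.1768,-0.4330)
R[1][0] = -0.1768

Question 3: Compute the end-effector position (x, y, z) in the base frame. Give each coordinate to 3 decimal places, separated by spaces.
after link 1: o_1 = (1.4142, 1.4142, 2.0000)
after link 2: o_2 = (3.2513, 3.2513, 3.5000)
after link 3: o_3 = (1.3068, 2.0139, 5.6651)

1.307 2.014 5.665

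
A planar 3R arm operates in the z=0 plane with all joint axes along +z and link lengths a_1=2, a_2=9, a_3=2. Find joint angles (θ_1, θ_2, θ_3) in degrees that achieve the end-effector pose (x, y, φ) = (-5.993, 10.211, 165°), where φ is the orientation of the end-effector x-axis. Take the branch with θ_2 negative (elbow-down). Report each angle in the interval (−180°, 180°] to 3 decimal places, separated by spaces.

wrist centre = target − a_3·(cos φ, sin φ) = (-4.0611, 9.6934)
cos θ_2 = (110.4542−2²−9²)/(2·2·9) = 0.7071; θ_2 = -45.0037° (elbow-down)
β = atan2(9.6934,-4.0611) = 112.7318°; ψ = atan2(-6.3644,8.3635) = -37.2699°
θ_1 = β − ψ = 150.0017°
θ_3 = φ − θ_1 − θ_2 = 60.0020° (wrapped to (-180°,180°])

150.002 -45.004 60.002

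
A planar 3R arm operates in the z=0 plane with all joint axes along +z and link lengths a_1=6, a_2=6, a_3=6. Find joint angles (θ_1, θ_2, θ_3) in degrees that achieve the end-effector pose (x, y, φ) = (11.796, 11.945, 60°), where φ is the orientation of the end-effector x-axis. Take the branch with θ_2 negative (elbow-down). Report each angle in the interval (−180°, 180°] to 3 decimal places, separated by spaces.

59.995 -44.995 45.000

wrist centre = target − a_3·(cos φ, sin φ) = (8.7960, 6.7488)
cos θ_2 = (122.9166−6²−6²)/(2·6·6) = 0.7072; θ_2 = -44.9945° (elbow-down)
β = atan2(6.7488,8.7960) = 37.4977°; ψ = atan2(-4.2422,10.2430) = -22.4973°
θ_1 = β − ψ = 59.9950°
θ_3 = φ − θ_1 − θ_2 = 44.9996° (wrapped to (-180°,180°])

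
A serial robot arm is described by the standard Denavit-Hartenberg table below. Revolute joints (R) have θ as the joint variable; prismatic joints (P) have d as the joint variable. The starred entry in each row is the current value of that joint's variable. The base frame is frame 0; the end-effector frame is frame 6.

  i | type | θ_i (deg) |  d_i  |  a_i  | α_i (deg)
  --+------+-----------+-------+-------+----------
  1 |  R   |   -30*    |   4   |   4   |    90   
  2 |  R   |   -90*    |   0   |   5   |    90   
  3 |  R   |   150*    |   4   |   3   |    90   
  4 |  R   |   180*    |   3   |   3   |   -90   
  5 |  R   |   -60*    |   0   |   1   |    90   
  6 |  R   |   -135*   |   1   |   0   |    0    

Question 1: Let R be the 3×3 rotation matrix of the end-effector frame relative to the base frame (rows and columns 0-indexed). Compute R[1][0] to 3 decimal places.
0.660

End-effector x-axis (col 0 of R) = (-0.4356,0.6597,0.6124)
R[1][0] = 0.6597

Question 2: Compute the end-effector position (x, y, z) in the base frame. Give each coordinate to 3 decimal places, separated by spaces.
after link 1: o_1 = (3.4641, -2.0000, 4.0000)
after link 2: o_2 = (3.4641, -2.0000, -1.0000)
after link 3: o_3 = (-0.7500, -1.2990, 1.5981)
after link 4: o_4 = (-1.2990, -2.2500, -2.5000)
after link 5: o_5 = (-1.5490, -2.6830, -3.3660)
after link 6: o_6 = (-1.9821, -3.4330, -2.8660)

-1.982 -3.433 -2.866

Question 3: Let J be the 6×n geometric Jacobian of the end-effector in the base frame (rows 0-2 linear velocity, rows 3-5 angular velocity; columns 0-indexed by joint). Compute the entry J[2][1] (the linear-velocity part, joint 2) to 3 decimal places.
-4.000

axis z_1 = (-0.5000,-0.8660,0.0000); lever o_n−o_1 = (-5.4462,-1.4330,-6.8660)
cross product → J_v[:, 1] = (5.9462,-3.4330,-4.0000)
J_ω[:, 1] = z_1
entry J[2][1] = -4.0000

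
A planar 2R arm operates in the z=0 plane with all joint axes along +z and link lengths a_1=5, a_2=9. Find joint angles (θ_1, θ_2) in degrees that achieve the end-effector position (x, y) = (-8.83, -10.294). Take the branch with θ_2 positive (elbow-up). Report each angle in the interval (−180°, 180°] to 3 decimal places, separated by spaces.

cos θ_2 = (183.9353−5²−9²)/(2·5·9) = 0.8659; θ_2 = 30.0088° (elbow-up)
β = atan2(-10.2940,-8.8300) = -130.6224°; ψ = atan2(4.5012,12.7935) = 19.3836°
θ_1 = β − ψ = -150.0060°

-150.006 30.009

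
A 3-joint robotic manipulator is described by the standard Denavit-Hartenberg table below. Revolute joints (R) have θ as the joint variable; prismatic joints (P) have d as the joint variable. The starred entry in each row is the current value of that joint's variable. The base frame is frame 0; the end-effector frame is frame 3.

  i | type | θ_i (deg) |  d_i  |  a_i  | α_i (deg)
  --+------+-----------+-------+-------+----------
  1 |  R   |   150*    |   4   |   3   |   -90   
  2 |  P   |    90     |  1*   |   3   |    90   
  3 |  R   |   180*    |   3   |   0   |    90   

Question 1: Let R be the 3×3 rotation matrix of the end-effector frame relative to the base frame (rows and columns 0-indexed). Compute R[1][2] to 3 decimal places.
End-effector z-axis (col 2 of R) = (-0.5000,-0.8660,-0.0000)
R[1][2] = -0.8660

-0.866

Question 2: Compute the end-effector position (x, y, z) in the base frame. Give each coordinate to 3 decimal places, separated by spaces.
-5.696 2.134 1.000

after link 1: o_1 = (-2.5981, 1.5000, 4.0000)
after link 2: o_2 = (-3.0981, 0.6340, 1.0000)
after link 3: o_3 = (-5.6962, 2.1340, 1.0000)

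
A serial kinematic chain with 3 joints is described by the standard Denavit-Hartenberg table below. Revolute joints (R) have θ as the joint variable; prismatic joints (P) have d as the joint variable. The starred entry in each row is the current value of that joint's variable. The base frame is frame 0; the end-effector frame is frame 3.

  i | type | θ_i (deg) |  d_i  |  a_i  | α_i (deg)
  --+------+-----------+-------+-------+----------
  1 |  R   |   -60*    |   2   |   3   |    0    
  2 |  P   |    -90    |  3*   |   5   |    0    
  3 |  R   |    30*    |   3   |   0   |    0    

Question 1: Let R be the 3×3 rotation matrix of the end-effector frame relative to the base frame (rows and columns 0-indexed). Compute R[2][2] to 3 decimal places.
1.000

End-effector z-axis (col 2 of R) = (0.0000,0.0000,1.0000)
R[2][2] = 1.0000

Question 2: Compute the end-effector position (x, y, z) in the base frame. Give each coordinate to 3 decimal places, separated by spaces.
-2.830 -5.098 8.000

after link 1: o_1 = (1.5000, -2.5981, 2.0000)
after link 2: o_2 = (-2.8301, -5.0981, 5.0000)
after link 3: o_3 = (-2.8301, -5.0981, 8.0000)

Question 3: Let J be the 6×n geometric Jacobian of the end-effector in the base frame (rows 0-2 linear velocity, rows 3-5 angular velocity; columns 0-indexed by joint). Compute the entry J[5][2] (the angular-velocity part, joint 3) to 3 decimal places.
1.000

axis z_2 = (0.0000,0.0000,1.0000); lever o_n−o_2 = (0.0000,0.0000,3.0000)
cross product → J_v[:, 2] = (0.0000,0.0000,0.0000)
J_ω[:, 2] = z_2
entry J[5][2] = 1.0000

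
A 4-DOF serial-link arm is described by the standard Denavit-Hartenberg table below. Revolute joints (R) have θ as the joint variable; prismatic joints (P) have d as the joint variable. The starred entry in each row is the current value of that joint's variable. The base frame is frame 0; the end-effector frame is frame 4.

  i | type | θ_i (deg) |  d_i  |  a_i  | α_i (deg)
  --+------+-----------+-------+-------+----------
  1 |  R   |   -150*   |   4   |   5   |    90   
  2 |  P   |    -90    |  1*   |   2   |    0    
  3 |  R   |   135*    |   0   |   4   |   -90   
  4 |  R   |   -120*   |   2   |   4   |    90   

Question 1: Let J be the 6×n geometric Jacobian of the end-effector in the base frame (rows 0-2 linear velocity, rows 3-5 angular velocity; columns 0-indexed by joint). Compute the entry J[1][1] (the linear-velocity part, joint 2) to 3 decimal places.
prismatic axis z_1 = (-0.5000,0.8660,0.0000)
J_v[:, 1] = z_1; J_ω[:, 1] = (0,0,0)
entry J[1][1] = 0.8660

0.866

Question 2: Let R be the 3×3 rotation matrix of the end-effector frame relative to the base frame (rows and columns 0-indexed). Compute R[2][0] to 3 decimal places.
End-effector x-axis (col 0 of R) = (-0.1268,0.9268,-0.3536)
R[2][0] = -0.3536

-0.354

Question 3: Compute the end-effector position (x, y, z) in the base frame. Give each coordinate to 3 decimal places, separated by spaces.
-6.562 1.366 4.828

after link 1: o_1 = (-4.3301, -2.5000, 4.0000)
after link 2: o_2 = (-4.8301, -1.6340, 2.0000)
after link 3: o_3 = (-7.2796, -3.0482, 4.8284)
after link 4: o_4 = (-6.5622, 1.3660, 4.8284)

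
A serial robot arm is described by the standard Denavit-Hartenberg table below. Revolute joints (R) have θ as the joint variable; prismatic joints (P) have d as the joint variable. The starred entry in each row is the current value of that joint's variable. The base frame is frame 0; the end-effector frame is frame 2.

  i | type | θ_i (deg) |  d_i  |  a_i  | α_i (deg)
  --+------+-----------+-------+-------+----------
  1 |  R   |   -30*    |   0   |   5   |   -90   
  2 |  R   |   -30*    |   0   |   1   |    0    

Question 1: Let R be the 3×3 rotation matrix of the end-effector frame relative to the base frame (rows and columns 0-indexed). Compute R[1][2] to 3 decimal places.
0.866

End-effector z-axis (col 2 of R) = (0.5000,0.8660,0.0000)
R[1][2] = 0.8660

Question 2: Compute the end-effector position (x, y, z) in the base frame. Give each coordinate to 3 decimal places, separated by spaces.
after link 1: o_1 = (4.3301, -2.5000, 0.0000)
after link 2: o_2 = (5.0801, -2.9330, 0.5000)

5.080 -2.933 0.500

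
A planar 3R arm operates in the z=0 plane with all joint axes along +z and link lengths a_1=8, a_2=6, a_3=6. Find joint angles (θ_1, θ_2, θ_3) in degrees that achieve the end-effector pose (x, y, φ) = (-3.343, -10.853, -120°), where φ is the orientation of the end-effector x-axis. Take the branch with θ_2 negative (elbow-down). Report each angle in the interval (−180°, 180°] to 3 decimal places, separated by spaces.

wrist centre = target − a_3·(cos φ, sin φ) = (-0.3430, -5.6568)
cos θ_2 = (32.1176−8²−6²)/(2·8·6) = -0.7071; θ_2 = -135.0001° (elbow-down)
β = atan2(-5.6568,-0.3430) = -93.4699°; ψ = atan2(-4.2426,3.7573) = -48.4713°
θ_1 = β − ψ = -44.9985°
θ_3 = φ − θ_1 − θ_2 = 59.9987° (wrapped to (-180°,180°])

-44.999 -135.000 59.999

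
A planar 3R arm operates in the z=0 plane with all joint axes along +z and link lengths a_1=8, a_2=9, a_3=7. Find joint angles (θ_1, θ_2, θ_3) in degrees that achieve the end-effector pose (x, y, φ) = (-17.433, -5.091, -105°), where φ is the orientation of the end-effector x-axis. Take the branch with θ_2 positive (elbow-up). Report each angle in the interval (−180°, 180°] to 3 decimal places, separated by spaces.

149.998 45.005 59.997

wrist centre = target − a_3·(cos φ, sin φ) = (-15.6213, 1.6705)
cos θ_2 = (246.8145−8²−9²)/(2·8·9) = 0.7070; θ_2 = 45.0050° (elbow-up)
β = atan2(1.6705,-15.6213) = 173.8962°; ψ = atan2(6.3645,14.3634) = 23.8984°
θ_1 = β − ψ = 149.9978°
θ_3 = φ − θ_1 − θ_2 = 59.9972° (wrapped to (-180°,180°])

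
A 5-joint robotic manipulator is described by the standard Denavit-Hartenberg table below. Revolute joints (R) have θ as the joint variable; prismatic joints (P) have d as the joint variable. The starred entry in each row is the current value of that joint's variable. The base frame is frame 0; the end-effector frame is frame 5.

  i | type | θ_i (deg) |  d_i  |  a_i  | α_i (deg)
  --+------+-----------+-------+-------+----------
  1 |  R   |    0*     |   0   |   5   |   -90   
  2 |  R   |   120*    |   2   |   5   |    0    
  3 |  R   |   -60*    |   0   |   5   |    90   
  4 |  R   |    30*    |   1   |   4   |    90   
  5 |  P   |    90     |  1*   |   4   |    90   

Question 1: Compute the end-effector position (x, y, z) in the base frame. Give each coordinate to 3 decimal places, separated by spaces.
11.312 3.134 -9.593

after link 1: o_1 = (5.0000, 0.0000, 0.0000)
after link 2: o_2 = (2.5000, 2.0000, -4.3301)
after link 3: o_3 = (5.0000, 2.0000, -8.6603)
after link 4: o_4 = (7.5981, 4.0000, -11.1603)
after link 5: o_5 = (11.3122, 3.1340, -9.5933)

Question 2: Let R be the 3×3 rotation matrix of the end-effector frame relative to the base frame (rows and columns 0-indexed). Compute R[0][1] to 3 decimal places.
0.250

End-effector y-axis (col 1 of R) = (0.2500,-0.8660,-0.4330)
R[0][1] = 0.2500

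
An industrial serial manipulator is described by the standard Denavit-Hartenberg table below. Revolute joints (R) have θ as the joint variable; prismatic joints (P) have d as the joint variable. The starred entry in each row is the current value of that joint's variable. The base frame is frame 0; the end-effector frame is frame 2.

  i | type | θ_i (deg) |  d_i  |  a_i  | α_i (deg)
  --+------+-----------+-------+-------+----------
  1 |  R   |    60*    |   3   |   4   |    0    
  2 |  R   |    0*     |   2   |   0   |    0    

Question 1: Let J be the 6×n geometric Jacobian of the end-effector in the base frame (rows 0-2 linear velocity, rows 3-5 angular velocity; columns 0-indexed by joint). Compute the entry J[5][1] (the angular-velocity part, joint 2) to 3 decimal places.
1.000

axis z_1 = (0.0000,0.0000,1.0000); lever o_n−o_1 = (0.0000,0.0000,2.0000)
cross product → J_v[:, 1] = (0.0000,0.0000,0.0000)
J_ω[:, 1] = z_1
entry J[5][1] = 1.0000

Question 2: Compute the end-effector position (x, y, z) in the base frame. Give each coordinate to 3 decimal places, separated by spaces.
2.000 3.464 5.000

after link 1: o_1 = (2.0000, 3.4641, 3.0000)
after link 2: o_2 = (2.0000, 3.4641, 5.0000)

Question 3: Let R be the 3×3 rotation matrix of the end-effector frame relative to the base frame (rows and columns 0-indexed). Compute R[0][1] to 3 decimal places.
End-effector y-axis (col 1 of R) = (-0.8660,0.5000,0.0000)
R[0][1] = -0.8660

-0.866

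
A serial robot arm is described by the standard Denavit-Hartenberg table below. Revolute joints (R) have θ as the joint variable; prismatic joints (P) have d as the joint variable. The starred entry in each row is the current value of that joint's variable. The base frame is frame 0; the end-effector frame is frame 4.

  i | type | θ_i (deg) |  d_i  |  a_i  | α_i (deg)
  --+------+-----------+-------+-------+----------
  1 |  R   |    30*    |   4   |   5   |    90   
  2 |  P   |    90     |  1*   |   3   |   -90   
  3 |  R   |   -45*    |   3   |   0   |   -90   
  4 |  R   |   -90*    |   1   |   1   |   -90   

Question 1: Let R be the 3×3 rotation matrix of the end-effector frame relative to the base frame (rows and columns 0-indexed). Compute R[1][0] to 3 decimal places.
End-effector x-axis (col 0 of R) = (-0.8660,-0.5000,0.0000)
R[1][0] = -0.5000

-0.500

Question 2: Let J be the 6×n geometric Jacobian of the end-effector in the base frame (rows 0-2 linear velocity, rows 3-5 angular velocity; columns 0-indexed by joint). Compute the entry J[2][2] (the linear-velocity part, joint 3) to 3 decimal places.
axis z_2 = (-0.8660,-0.5000,0.0000); lever o_n−o_2 = (-3.8177,-1.3876,0.7071)
cross product → J_v[:, 2] = (-0.3536,0.6124,-0.7071)
J_ω[:, 2] = z_2
entry J[2][2] = -0.7071

-0.707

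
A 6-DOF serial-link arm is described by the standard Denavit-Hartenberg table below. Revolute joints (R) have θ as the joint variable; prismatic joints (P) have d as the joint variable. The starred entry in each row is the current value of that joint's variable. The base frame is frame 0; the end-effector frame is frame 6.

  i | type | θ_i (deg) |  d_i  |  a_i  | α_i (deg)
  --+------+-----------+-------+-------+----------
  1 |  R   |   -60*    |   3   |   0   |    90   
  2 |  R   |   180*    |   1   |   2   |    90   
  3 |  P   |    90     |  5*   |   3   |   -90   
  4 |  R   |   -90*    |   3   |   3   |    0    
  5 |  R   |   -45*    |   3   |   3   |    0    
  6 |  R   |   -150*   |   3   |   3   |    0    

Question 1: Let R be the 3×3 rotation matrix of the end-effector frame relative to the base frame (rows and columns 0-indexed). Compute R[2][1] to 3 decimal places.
-0.259

End-effector y-axis (col 1 of R) = (0.8365,0.4830,-0.2588)
R[2][1] = -0.2588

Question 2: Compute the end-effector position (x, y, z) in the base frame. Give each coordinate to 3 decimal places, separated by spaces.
1.201 -7.390 10.224

after link 1: o_1 = (0.0000, 0.0000, 3.0000)
after link 2: o_2 = (-1.8660, 1.2321, 3.0000)
after link 3: o_3 = (-4.4641, -0.2679, 8.0000)
after link 4: o_4 = (-2.9641, -2.8660, 11.0000)
after link 5: o_5 = (0.3730, -4.4034, 13.1213)
after link 6: o_6 = (1.2006, -7.3897, 10.2235)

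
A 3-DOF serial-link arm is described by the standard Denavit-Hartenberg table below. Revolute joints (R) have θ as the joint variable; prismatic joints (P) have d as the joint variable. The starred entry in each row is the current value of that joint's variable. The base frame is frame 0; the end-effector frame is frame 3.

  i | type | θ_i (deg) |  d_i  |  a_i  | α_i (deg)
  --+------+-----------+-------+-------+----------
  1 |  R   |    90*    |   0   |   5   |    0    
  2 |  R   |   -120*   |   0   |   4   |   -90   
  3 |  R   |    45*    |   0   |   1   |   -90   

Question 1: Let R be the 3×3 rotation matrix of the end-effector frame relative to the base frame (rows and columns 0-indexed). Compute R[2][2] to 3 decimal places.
-0.707

End-effector z-axis (col 2 of R) = (-0.6124,0.3536,-0.7071)
R[2][2] = -0.7071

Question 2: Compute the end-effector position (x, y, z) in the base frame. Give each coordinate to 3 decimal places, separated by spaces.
4.076 2.646 -0.707

after link 1: o_1 = (0.0000, 5.0000, 0.0000)
after link 2: o_2 = (3.4641, 3.0000, 0.0000)
after link 3: o_3 = (4.0765, 2.6464, -0.7071)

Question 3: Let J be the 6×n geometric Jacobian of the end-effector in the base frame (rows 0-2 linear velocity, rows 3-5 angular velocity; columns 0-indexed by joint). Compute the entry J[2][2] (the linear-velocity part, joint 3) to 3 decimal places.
axis z_2 = (0.5000,0.8660,0.0000); lever o_n−o_2 = (0.6124,-0.3536,-0.7071)
cross product → J_v[:, 2] = (-0.6124,0.3536,-0.7071)
J_ω[:, 2] = z_2
entry J[2][2] = -0.7071

-0.707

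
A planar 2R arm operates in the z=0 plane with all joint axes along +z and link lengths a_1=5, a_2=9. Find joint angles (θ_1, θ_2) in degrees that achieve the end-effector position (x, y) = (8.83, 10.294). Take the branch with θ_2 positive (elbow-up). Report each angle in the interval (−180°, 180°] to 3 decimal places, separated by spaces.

29.994 30.009

cos θ_2 = (183.9353−5²−9²)/(2·5·9) = 0.8659; θ_2 = 30.0088° (elbow-up)
β = atan2(10.2940,8.8300) = 49.3776°; ψ = atan2(4.5012,12.7935) = 19.3836°
θ_1 = β − ψ = 29.9940°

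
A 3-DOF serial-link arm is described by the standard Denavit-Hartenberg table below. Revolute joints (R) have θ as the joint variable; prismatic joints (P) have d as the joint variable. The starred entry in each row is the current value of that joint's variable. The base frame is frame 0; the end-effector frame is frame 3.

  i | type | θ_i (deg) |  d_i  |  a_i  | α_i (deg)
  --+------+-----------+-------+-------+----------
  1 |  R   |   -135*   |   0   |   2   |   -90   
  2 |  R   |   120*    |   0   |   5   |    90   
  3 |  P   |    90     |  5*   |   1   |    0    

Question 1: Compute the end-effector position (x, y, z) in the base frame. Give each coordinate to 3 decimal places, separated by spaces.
-2.001 -3.415 -6.830

after link 1: o_1 = (-1.4142, -1.4142, 0.0000)
after link 2: o_2 = (0.3536, 0.3536, -4.3301)
after link 3: o_3 = (-2.0012, -3.4154, -6.8301)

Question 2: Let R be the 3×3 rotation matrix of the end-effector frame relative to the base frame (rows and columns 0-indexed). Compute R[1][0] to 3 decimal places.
End-effector x-axis (col 0 of R) = (0.7071,-0.7071,0.0000)
R[1][0] = -0.7071

-0.707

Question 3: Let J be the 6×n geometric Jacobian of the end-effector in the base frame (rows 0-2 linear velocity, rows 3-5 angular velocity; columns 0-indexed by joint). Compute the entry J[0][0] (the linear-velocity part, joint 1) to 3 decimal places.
3.415

axis z_0 = ẑ; lever o_n−o_0 = (-2.0012,-3.4154,-6.8301)
cross product → J_v[:, 0] = (3.4154,-2.0012,0.0000)
J_ω[:, 0] = z_0
entry J[0][0] = 3.4154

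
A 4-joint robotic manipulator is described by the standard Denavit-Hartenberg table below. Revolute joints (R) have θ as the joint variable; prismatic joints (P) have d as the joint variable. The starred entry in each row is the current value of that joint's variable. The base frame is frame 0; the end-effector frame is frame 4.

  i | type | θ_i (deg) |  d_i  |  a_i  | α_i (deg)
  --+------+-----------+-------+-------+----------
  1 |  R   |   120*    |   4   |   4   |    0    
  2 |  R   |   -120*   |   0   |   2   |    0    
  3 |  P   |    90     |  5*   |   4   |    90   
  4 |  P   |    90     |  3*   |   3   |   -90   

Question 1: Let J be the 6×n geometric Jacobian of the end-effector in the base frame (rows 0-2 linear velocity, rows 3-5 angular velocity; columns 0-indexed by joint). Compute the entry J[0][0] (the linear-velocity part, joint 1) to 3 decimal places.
-7.464

axis z_0 = ẑ; lever o_n−o_0 = (3.0000,7.4641,12.0000)
cross product → J_v[:, 0] = (-7.4641,3.0000,0.0000)
J_ω[:, 0] = z_0
entry J[0][0] = -7.4641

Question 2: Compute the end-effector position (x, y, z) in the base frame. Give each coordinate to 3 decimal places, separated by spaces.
after link 1: o_1 = (-2.0000, 3.4641, 4.0000)
after link 2: o_2 = (0.0000, 3.4641, 4.0000)
after link 3: o_3 = (0.0000, 7.4641, 9.0000)
after link 4: o_4 = (3.0000, 7.4641, 12.0000)

3.000 7.464 12.000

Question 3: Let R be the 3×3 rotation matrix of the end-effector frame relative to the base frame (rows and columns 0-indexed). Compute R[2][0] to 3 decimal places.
1.000

End-effector x-axis (col 0 of R) = (-0.0000,0.0000,1.0000)
R[2][0] = 1.0000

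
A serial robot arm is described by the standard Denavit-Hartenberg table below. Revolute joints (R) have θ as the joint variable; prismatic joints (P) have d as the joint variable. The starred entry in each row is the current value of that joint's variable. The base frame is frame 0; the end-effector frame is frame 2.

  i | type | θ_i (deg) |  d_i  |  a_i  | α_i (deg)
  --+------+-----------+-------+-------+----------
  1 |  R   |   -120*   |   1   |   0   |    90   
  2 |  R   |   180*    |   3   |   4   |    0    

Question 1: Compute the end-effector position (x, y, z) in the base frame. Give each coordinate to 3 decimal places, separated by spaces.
-0.598 4.964 1.000

after link 1: o_1 = (0.0000, 0.0000, 1.0000)
after link 2: o_2 = (-0.5981, 4.9641, 1.0000)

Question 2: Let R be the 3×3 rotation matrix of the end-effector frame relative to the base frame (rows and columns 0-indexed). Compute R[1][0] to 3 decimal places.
0.866

End-effector x-axis (col 0 of R) = (0.5000,0.8660,0.0000)
R[1][0] = 0.8660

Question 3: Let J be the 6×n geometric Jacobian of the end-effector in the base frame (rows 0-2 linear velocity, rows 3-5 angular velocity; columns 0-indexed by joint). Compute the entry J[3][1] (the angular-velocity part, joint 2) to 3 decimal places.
axis z_1 = (-0.8660,0.5000,0.0000); lever o_n−o_1 = (-0.5981,4.9641,0.0000)
cross product → J_v[:, 1] = (0.0000,0.0000,-4.0000)
J_ω[:, 1] = z_1
entry J[3][1] = -0.8660

-0.866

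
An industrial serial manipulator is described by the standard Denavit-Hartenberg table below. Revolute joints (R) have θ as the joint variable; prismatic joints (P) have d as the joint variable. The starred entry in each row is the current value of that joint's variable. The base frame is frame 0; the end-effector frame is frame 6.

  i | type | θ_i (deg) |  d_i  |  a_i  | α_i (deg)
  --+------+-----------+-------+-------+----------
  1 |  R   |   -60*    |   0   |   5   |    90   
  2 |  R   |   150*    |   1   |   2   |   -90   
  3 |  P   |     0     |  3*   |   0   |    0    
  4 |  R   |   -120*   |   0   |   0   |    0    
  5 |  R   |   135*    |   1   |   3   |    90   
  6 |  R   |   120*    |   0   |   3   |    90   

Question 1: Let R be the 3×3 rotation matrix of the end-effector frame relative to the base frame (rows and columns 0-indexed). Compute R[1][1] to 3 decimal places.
-0.289

End-effector y-axis (col 1 of R) = (-0.9486,-0.2888,0.1294)
R[1][1] = -0.2888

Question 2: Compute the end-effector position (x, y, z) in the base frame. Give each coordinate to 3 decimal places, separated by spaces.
after link 1: o_1 = (2.5000, -4.3301, 0.0000)
after link 2: o_2 = (0.7679, -3.3301, 1.0000)
after link 3: o_3 = (0.0179, -2.0311, -1.5981)
after link 4: o_4 = (0.0179, -2.0311, -1.5981)
after link 5: o_5 = (-0.8144, 0.9635, -1.0152)
after link 6: o_6 = (-1.1727, 0.8077, -3.9897)

-1.173 0.808 -3.990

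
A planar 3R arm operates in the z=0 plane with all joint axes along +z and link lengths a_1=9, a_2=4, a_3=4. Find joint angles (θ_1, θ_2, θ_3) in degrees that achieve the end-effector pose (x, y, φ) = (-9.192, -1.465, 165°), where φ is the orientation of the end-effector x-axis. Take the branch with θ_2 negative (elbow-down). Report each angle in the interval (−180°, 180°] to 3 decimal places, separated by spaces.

wrist centre = target − a_3·(cos φ, sin φ) = (-5.3283, -2.5003)
cos θ_2 = (34.6421−9²−4²)/(2·9·4) = -0.8661; θ_2 = -150.0064° (elbow-down)
β = atan2(-2.5003,-5.3283) = -154.8619°; ψ = atan2(-1.9996,5.5357) = -19.8609°
θ_1 = β − ψ = -135.0011°
θ_3 = φ − θ_1 − θ_2 = 90.0075° (wrapped to (-180°,180°])

-135.001 -150.006 90.007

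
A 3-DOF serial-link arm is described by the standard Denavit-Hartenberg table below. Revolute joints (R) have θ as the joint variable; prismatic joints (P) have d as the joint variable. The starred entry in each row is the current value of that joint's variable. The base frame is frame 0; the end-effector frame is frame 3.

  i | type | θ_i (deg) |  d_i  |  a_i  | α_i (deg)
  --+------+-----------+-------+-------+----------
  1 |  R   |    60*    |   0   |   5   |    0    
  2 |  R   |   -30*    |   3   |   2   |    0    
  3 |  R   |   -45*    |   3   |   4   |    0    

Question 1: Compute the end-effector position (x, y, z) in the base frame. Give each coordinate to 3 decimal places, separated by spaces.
after link 1: o_1 = (2.5000, 4.3301, 0.0000)
after link 2: o_2 = (4.2321, 5.3301, 3.0000)
after link 3: o_3 = (8.0958, 4.2949, 6.0000)

8.096 4.295 6.000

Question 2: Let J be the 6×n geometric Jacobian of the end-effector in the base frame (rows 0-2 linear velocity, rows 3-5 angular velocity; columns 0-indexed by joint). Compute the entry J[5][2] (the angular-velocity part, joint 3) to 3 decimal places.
1.000

axis z_2 = (0.0000,0.0000,1.0000); lever o_n−o_2 = (3.8637,-1.0353,3.0000)
cross product → J_v[:, 2] = (1.0353,3.8637,-0.0000)
J_ω[:, 2] = z_2
entry J[5][2] = 1.0000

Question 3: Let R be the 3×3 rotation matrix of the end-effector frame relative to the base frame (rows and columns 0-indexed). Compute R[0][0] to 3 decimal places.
0.966

End-effector x-axis (col 0 of R) = (0.9659,-0.2588,0.0000)
R[0][0] = 0.9659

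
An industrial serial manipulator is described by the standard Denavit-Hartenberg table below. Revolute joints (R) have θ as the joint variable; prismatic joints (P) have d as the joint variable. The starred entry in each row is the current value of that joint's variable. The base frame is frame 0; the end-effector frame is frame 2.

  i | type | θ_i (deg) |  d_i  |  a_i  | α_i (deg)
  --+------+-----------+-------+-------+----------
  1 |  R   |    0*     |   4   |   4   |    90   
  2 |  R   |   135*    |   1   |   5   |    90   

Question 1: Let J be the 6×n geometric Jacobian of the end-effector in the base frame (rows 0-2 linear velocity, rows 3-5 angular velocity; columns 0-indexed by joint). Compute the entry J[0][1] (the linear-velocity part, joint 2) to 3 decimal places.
axis z_1 = (0.0000,-1.0000,0.0000); lever o_n−o_1 = (-3.5355,-1.0000,3.5355)
cross product → J_v[:, 1] = (-3.5355,-0.0000,-3.5355)
J_ω[:, 1] = z_1
entry J[0][1] = -3.5355

-3.536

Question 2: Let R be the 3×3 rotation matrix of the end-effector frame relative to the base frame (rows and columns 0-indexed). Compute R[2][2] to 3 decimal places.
End-effector z-axis (col 2 of R) = (0.7071,-0.0000,0.7071)
R[2][2] = 0.7071

0.707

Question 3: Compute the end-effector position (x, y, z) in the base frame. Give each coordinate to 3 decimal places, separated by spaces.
after link 1: o_1 = (4.0000, 0.0000, 4.0000)
after link 2: o_2 = (0.4645, -1.0000, 7.5355)

0.464 -1.000 7.536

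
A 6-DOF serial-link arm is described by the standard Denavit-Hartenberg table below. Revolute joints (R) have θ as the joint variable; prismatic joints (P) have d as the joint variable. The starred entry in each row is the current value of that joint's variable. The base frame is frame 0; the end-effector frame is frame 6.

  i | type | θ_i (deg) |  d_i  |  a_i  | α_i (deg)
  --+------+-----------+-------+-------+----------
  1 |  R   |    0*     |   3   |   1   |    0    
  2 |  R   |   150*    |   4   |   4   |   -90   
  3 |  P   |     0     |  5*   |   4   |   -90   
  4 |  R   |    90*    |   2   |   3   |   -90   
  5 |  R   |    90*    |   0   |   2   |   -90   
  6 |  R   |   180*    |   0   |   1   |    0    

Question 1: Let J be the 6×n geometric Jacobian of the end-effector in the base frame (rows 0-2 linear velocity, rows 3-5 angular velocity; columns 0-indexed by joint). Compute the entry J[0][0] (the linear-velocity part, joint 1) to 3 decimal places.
-2.268

axis z_0 = ẑ; lever o_n−o_0 = (-6.9282,2.2679,6.0000)
cross product → J_v[:, 0] = (-2.2679,-6.9282,0.0000)
J_ω[:, 0] = z_0
entry J[0][0] = -2.2679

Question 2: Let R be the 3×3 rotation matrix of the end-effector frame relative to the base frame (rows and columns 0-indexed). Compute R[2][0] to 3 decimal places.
End-effector x-axis (col 0 of R) = (-0.0000,-0.0000,-1.0000)
R[2][0] = -1.0000

-1.000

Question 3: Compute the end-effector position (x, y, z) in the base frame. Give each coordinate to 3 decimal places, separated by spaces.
-6.928 2.268 6.000

after link 1: o_1 = (1.0000, 0.0000, 3.0000)
after link 2: o_2 = (-2.4641, 2.0000, 7.0000)
after link 3: o_3 = (-8.4282, -0.3301, 7.0000)
after link 4: o_4 = (-6.9282, 2.2679, 5.0000)
after link 5: o_5 = (-6.9282, 2.2679, 7.0000)
after link 6: o_6 = (-6.9282, 2.2679, 6.0000)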